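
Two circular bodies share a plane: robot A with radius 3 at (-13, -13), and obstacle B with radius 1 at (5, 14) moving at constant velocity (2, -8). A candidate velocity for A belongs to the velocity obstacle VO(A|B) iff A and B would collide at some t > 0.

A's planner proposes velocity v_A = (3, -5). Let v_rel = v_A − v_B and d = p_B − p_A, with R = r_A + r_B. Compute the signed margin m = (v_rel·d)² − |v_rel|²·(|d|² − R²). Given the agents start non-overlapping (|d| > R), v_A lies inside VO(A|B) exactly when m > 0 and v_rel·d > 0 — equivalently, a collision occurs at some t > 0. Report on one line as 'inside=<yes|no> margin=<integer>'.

d = (18, 27),  |d|² = 1053;  R = 3+1 = 4,  c = 1053−4² = 1037
v_rel = (1, 3),  |v_rel|² = 10;  v_rel·d = (1)·(18) + (3)·(27) = 99
10·t² − 198·t + 1037 = 0  ⇒  m = 99² − 10·1037 = -569
m = -569 < 0,  v_rel·d = 99 > 0  ⇒  outside

inside=no margin=-569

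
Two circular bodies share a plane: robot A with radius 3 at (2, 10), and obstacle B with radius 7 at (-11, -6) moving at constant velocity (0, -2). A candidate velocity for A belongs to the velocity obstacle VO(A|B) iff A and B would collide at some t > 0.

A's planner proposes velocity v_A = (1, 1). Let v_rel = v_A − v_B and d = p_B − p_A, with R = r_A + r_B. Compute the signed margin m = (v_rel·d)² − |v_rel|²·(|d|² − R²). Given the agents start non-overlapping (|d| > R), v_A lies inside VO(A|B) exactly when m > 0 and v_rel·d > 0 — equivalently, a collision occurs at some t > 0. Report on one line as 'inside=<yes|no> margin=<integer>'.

d = (-13, -16),  |d|² = 425;  R = 3+7 = 10,  c = 425−10² = 325
v_rel = (1, 3),  |v_rel|² = 10;  v_rel·d = (1)·(-13) + (3)·(-16) = -61
10·t² + 122·t + 325 = 0  ⇒  m = (-61)² − 10·325 = 471
m = 471 > 0,  v_rel·d = -61 < 0  ⇒  outside

inside=no margin=471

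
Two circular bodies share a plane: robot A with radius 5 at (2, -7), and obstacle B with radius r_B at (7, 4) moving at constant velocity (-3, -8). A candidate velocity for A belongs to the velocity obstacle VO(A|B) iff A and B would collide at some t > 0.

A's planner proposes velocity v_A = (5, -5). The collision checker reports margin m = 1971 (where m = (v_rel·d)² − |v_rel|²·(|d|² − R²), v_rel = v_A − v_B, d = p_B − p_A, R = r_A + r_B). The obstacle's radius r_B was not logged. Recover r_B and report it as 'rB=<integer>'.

m = 1971
d = (5, 11);  v_rel = (8, 3),  |v_rel|² = 73
v_rel×d = (8)·(11) − (3)·(5) = 73
since m = R²·73 − 73²:  R² = (5329 + 1971) / 73 = 100
R = √100 = 10  ⇒  r_B = 10 − 5 = 5

rB=5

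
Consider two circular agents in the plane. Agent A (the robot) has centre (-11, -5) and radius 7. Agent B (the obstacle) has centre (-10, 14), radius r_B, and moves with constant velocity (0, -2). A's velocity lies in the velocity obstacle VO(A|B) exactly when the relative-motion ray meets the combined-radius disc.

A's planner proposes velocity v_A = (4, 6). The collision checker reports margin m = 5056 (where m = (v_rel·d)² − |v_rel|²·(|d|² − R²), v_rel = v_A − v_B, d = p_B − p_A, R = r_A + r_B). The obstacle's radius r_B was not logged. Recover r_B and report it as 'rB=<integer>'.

m = 5056
d = (1, 19);  v_rel = (4, 8),  |v_rel|² = 80
v_rel×d = (4)·(19) − (8)·(1) = 68
since m = R²·80 − 68²:  R² = (4624 + 5056) / 80 = 121
R = √121 = 11  ⇒  r_B = 11 − 7 = 4

rB=4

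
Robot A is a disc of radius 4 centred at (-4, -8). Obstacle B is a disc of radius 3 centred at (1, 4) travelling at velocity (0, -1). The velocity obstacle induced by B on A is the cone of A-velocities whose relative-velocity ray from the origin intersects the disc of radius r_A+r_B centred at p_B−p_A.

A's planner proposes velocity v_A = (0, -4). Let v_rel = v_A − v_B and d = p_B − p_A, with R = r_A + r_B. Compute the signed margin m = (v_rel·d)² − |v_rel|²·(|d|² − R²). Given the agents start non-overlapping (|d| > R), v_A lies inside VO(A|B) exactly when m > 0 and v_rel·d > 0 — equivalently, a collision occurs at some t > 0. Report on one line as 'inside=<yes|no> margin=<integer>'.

d = (5, 12),  |d|² = 169;  R = 4+3 = 7,  c = 169−7² = 120
v_rel = (0, -3),  |v_rel|² = 9;  v_rel·d = (0)·(5) + (-3)·(12) = -36
9·t² + 72·t + 120 = 0  ⇒  m = (-36)² − 9·120 = 216
m = 216 > 0,  v_rel·d = -36 < 0  ⇒  outside

inside=no margin=216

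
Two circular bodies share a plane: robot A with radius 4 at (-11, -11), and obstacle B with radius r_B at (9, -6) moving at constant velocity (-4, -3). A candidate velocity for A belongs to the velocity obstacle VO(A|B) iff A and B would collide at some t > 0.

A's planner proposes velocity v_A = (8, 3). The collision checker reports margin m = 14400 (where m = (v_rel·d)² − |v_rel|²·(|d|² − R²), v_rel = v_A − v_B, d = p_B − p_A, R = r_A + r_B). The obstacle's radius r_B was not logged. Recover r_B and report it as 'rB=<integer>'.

m = 14400
d = (20, 5);  v_rel = (12, 6),  |v_rel|² = 180
v_rel×d = (12)·(5) − (6)·(20) = -60
since m = R²·180 − (-60)²:  R² = (3600 + 14400) / 180 = 100
R = √100 = 10  ⇒  r_B = 10 − 4 = 6

rB=6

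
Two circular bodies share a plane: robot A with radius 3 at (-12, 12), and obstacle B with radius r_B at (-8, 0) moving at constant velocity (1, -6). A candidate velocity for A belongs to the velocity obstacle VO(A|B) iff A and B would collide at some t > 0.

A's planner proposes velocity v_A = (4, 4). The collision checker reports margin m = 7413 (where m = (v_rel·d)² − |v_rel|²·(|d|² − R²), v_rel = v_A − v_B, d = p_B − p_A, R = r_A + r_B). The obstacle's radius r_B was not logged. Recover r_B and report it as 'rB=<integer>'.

m = 7413
d = (4, -12);  v_rel = (3, 10),  |v_rel|² = 109
v_rel×d = (3)·(-12) − (10)·(4) = -76
since m = R²·109 − (-76)²:  R² = (5776 + 7413) / 109 = 121
R = √121 = 11  ⇒  r_B = 11 − 3 = 8

rB=8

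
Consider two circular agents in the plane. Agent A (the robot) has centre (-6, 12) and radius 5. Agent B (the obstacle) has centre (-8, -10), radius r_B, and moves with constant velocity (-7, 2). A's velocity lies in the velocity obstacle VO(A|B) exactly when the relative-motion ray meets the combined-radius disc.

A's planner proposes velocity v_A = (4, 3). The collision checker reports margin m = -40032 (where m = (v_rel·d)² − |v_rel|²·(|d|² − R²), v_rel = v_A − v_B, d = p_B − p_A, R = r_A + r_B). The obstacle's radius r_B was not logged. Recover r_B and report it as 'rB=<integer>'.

m = -40032
d = (-2, -22);  v_rel = (11, 1),  |v_rel|² = 122
v_rel×d = (11)·(-22) − (1)·(-2) = -240
since m = R²·122 − (-240)²:  R² = (57600 + -40032) / 122 = 144
R = √144 = 12  ⇒  r_B = 12 − 5 = 7

rB=7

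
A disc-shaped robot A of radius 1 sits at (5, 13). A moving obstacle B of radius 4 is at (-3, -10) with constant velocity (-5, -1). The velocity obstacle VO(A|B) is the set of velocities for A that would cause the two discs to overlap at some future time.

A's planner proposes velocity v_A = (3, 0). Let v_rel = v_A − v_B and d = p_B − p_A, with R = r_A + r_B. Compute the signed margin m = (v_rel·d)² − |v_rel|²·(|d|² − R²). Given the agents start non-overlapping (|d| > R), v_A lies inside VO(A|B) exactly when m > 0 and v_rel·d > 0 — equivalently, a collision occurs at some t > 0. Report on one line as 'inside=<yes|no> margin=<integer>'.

d = (-8, -23),  |d|² = 593;  R = 1+4 = 5,  c = 593−5² = 568
v_rel = (8, 1),  |v_rel|² = 65;  v_rel·d = (8)·(-8) + (1)·(-23) = -87
65·t² + 174·t + 568 = 0  ⇒  m = (-87)² − 65·568 = -29351
m = -29351 < 0,  v_rel·d = -87 < 0  ⇒  outside

inside=no margin=-29351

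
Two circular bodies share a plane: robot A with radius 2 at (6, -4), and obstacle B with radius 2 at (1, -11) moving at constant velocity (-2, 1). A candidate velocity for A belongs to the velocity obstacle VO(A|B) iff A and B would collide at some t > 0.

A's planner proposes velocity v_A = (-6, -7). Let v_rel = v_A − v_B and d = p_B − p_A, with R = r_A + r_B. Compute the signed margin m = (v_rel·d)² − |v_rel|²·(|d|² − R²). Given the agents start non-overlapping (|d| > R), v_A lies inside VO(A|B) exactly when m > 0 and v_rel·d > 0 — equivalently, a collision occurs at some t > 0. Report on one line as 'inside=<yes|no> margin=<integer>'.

d = (-5, -7),  |d|² = 74;  R = 2+2 = 4,  c = 74−4² = 58
v_rel = (-4, -8),  |v_rel|² = 80;  v_rel·d = (-4)·(-5) + (-8)·(-7) = 76
80·t² − 152·t + 58 = 0  ⇒  m = 76² − 80·58 = 1136
m = 1136 > 0,  v_rel·d = 76 > 0  ⇒  inside

inside=yes margin=1136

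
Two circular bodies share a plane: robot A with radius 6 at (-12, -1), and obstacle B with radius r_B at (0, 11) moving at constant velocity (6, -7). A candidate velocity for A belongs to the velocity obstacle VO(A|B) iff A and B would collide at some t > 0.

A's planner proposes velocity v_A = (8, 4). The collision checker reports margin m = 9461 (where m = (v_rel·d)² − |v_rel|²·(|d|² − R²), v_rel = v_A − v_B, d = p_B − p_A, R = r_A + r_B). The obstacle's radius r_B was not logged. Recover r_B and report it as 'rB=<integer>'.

m = 9461
d = (12, 12);  v_rel = (2, 11),  |v_rel|² = 125
v_rel×d = (2)·(12) − (11)·(12) = -108
since m = R²·125 − (-108)²:  R² = (11664 + 9461) / 125 = 169
R = √169 = 13  ⇒  r_B = 13 − 6 = 7

rB=7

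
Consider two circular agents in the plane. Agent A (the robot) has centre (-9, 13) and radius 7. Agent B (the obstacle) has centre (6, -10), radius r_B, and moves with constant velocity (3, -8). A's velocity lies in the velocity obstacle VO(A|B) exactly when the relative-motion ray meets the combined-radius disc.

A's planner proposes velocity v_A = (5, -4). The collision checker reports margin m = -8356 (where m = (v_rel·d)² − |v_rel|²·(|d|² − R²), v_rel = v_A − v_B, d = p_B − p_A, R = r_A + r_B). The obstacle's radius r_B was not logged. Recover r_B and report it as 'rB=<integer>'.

m = -8356
d = (15, -23);  v_rel = (2, 4),  |v_rel|² = 20
v_rel×d = (2)·(-23) − (4)·(15) = -106
since m = R²·20 − (-106)²:  R² = (11236 + -8356) / 20 = 144
R = √144 = 12  ⇒  r_B = 12 − 7 = 5

rB=5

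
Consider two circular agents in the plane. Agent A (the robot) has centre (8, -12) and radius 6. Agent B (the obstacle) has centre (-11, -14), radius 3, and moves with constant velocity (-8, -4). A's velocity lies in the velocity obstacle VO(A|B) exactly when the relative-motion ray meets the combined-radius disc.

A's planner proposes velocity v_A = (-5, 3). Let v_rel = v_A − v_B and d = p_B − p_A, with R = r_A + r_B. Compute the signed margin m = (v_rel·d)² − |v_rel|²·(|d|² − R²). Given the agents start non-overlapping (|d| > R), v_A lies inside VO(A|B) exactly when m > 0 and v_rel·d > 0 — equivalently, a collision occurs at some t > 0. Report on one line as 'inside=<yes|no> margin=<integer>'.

d = (-19, -2),  |d|² = 365;  R = 6+3 = 9,  c = 365−9² = 284
v_rel = (3, 7),  |v_rel|² = 58;  v_rel·d = (3)·(-19) + (7)·(-2) = -71
58·t² + 142·t + 284 = 0  ⇒  m = (-71)² − 58·284 = -11431
m = -11431 < 0,  v_rel·d = -71 < 0  ⇒  outside

inside=no margin=-11431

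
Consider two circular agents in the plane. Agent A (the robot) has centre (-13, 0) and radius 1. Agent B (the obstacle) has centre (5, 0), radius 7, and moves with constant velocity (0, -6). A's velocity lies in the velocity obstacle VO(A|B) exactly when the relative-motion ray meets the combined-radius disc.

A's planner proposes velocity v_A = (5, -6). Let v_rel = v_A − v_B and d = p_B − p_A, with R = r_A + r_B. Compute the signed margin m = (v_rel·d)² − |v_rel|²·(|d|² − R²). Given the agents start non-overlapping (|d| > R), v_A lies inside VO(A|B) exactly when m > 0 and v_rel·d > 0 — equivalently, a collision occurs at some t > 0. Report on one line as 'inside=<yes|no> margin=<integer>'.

d = (18, 0),  |d|² = 324;  R = 1+7 = 8,  c = 324−8² = 260
v_rel = (5, 0),  |v_rel|² = 25;  v_rel·d = (5)·(18) + (0)·(0) = 90
25·t² − 180·t + 260 = 0  ⇒  m = 90² − 25·260 = 1600
m = 1600 > 0,  v_rel·d = 90 > 0  ⇒  inside

inside=yes margin=1600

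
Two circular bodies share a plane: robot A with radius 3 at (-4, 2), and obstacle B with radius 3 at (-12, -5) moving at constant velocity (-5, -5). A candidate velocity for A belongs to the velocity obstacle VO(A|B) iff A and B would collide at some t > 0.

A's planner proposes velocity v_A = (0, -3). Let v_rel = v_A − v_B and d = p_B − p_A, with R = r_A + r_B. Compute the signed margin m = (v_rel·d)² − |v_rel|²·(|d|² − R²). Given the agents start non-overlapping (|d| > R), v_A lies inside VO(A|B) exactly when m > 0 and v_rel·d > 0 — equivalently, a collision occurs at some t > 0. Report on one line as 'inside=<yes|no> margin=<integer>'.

d = (-8, -7),  |d|² = 113;  R = 3+3 = 6,  c = 113−6² = 77
v_rel = (5, 2),  |v_rel|² = 29;  v_rel·d = (5)·(-8) + (2)·(-7) = -54
29·t² + 108·t + 77 = 0  ⇒  m = (-54)² − 29·77 = 683
m = 683 > 0,  v_rel·d = -54 < 0  ⇒  outside

inside=no margin=683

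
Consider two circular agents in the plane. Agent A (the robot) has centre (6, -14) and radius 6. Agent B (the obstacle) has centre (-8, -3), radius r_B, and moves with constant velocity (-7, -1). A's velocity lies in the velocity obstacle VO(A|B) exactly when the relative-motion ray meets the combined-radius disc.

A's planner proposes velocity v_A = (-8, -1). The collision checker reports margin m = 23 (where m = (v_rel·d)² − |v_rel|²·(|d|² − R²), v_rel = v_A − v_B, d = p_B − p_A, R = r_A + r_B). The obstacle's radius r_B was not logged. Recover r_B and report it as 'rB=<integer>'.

m = 23
d = (-14, 11);  v_rel = (-1, 0),  |v_rel|² = 1
v_rel×d = (-1)·(11) − (0)·(-14) = -11
since m = R²·1 − (-11)²:  R² = (121 + 23) / 1 = 144
R = √144 = 12  ⇒  r_B = 12 − 6 = 6

rB=6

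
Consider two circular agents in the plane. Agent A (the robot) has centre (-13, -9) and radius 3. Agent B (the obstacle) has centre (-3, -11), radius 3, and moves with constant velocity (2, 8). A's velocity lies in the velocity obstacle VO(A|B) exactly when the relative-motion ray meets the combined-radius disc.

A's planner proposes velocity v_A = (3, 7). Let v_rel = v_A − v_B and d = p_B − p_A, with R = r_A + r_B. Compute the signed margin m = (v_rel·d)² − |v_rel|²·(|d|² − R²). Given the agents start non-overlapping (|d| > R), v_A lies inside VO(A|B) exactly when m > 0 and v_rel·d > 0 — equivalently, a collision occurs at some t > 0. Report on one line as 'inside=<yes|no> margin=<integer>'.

d = (10, -2),  |d|² = 104;  R = 3+3 = 6,  c = 104−6² = 68
v_rel = (1, -1),  |v_rel|² = 2;  v_rel·d = (1)·(10) + (-1)·(-2) = 12
2·t² − 24·t + 68 = 0  ⇒  m = 12² − 2·68 = 8
m = 8 > 0,  v_rel·d = 12 > 0  ⇒  inside

inside=yes margin=8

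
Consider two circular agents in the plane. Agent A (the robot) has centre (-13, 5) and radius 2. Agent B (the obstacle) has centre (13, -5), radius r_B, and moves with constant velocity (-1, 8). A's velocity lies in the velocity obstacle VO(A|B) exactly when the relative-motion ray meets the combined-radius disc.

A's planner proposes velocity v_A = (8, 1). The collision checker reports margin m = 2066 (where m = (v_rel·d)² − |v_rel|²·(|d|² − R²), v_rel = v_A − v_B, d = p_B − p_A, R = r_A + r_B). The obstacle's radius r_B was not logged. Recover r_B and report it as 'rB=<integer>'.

m = 2066
d = (26, -10);  v_rel = (9, -7),  |v_rel|² = 130
v_rel×d = (9)·(-10) − (-7)·(26) = 92
since m = R²·130 − 92²:  R² = (8464 + 2066) / 130 = 81
R = √81 = 9  ⇒  r_B = 9 − 2 = 7

rB=7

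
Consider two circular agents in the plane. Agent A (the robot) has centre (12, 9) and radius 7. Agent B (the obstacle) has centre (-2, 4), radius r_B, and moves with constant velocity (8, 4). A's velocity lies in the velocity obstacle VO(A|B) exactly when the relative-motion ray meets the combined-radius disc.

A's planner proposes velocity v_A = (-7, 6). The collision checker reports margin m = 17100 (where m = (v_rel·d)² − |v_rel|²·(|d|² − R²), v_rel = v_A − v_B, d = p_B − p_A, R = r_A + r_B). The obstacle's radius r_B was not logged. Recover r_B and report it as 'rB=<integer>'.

m = 17100
d = (-14, -5);  v_rel = (-15, 2),  |v_rel|² = 229
v_rel×d = (-15)·(-5) − (2)·(-14) = 103
since m = R²·229 − 103²:  R² = (10609 + 17100) / 229 = 121
R = √121 = 11  ⇒  r_B = 11 − 7 = 4

rB=4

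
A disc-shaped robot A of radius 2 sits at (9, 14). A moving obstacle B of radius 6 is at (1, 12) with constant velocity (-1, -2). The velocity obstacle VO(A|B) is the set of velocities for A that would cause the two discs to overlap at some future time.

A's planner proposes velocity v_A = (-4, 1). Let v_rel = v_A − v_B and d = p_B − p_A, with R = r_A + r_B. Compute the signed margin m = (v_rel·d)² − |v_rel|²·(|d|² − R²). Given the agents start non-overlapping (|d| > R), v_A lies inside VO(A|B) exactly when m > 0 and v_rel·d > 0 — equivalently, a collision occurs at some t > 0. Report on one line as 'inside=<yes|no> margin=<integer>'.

d = (-8, -2),  |d|² = 68;  R = 2+6 = 8,  c = 68−8² = 4
v_rel = (-3, 3),  |v_rel|² = 18;  v_rel·d = (-3)·(-8) + (3)·(-2) = 18
18·t² − 36·t + 4 = 0  ⇒  m = 18² − 18·4 = 252
m = 252 > 0,  v_rel·d = 18 > 0  ⇒  inside

inside=yes margin=252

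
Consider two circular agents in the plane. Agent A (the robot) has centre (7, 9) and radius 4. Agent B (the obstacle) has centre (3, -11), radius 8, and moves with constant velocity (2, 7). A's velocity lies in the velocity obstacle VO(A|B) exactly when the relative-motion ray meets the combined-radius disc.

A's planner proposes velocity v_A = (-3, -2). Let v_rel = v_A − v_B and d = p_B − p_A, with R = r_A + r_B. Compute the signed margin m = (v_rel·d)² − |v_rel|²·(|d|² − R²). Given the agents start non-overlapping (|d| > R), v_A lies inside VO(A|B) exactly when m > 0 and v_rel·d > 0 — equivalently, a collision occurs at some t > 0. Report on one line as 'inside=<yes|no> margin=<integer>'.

d = (-4, -20),  |d|² = 416;  R = 4+8 = 12,  c = 416−12² = 272
v_rel = (-5, -9),  |v_rel|² = 106;  v_rel·d = (-5)·(-4) + (-9)·(-20) = 200
106·t² − 400·t + 272 = 0  ⇒  m = 200² − 106·272 = 11168
m = 11168 > 0,  v_rel·d = 200 > 0  ⇒  inside

inside=yes margin=11168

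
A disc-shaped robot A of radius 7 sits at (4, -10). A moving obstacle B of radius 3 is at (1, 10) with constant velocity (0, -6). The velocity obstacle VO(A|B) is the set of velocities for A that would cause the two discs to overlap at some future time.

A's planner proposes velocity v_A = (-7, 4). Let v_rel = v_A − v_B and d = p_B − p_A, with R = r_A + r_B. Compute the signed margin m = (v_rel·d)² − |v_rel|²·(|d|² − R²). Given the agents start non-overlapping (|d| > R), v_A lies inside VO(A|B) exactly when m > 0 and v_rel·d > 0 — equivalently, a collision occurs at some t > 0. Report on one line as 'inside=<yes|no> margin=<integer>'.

d = (-3, 20),  |d|² = 409;  R = 7+3 = 10,  c = 409−10² = 309
v_rel = (-7, 10),  |v_rel|² = 149;  v_rel·d = (-7)·(-3) + (10)·(20) = 221
149·t² − 442·t + 309 = 0  ⇒  m = 221² − 149·309 = 2800
m = 2800 > 0,  v_rel·d = 221 > 0  ⇒  inside

inside=yes margin=2800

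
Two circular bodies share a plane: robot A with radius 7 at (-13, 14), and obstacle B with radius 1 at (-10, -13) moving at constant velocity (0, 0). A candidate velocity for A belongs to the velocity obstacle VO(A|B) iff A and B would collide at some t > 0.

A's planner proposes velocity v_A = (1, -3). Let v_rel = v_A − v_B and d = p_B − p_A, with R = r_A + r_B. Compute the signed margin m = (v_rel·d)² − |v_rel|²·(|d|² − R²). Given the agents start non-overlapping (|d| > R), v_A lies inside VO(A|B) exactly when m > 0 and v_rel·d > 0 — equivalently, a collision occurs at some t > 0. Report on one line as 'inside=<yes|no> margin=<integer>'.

d = (3, -27),  |d|² = 738;  R = 7+1 = 8,  c = 738−8² = 674
v_rel = (1, -3),  |v_rel|² = 10;  v_rel·d = (1)·(3) + (-3)·(-27) = 84
10·t² − 168·t + 674 = 0  ⇒  m = 84² − 10·674 = 316
m = 316 > 0,  v_rel·d = 84 > 0  ⇒  inside

inside=yes margin=316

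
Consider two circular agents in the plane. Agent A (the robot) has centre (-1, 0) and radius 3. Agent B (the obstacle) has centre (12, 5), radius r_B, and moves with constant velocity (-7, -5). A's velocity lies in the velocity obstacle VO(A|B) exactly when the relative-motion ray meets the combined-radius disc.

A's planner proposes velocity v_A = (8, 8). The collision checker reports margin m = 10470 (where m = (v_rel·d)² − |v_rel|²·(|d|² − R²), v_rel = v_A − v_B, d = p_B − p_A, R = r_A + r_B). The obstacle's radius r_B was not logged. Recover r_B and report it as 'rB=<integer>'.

m = 10470
d = (13, 5);  v_rel = (15, 13),  |v_rel|² = 394
v_rel×d = (15)·(5) − (13)·(13) = -94
since m = R²·394 − (-94)²:  R² = (8836 + 10470) / 394 = 49
R = √49 = 7  ⇒  r_B = 7 − 3 = 4

rB=4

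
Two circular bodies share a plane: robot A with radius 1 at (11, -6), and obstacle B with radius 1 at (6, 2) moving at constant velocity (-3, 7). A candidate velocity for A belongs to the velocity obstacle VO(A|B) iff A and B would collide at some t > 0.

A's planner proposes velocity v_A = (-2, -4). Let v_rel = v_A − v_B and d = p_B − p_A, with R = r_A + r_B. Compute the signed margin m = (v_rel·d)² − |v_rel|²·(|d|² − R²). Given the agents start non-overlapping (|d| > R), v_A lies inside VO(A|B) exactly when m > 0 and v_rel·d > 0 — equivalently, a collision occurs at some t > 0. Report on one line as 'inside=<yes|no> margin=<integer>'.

d = (-5, 8),  |d|² = 89;  R = 1+1 = 2,  c = 89−2² = 85
v_rel = (1, -11),  |v_rel|² = 122;  v_rel·d = (1)·(-5) + (-11)·(8) = -93
122·t² + 186·t + 85 = 0  ⇒  m = (-93)² − 122·85 = -1721
m = -1721 < 0,  v_rel·d = -93 < 0  ⇒  outside

inside=no margin=-1721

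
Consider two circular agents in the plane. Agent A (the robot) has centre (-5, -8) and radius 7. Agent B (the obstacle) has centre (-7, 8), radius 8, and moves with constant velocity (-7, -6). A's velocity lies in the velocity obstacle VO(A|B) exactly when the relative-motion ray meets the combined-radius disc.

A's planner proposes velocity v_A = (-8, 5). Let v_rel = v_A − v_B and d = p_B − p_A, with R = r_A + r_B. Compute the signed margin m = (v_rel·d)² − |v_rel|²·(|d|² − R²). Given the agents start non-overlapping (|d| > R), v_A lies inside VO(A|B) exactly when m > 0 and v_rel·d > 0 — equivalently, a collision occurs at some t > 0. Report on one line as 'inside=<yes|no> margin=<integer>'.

d = (-2, 16),  |d|² = 260;  R = 7+8 = 15,  c = 260−15² = 35
v_rel = (-1, 11),  |v_rel|² = 122;  v_rel·d = (-1)·(-2) + (11)·(16) = 178
122·t² − 356·t + 35 = 0  ⇒  m = 178² − 122·35 = 27414
m = 27414 > 0,  v_rel·d = 178 > 0  ⇒  inside

inside=yes margin=27414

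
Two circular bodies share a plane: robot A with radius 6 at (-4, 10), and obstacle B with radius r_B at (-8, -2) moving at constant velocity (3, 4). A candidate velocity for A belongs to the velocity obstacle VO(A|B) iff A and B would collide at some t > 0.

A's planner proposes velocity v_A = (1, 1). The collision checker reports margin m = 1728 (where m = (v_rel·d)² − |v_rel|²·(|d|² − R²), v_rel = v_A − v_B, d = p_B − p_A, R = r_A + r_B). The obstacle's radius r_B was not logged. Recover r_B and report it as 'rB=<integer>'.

m = 1728
d = (-4, -12);  v_rel = (-2, -3),  |v_rel|² = 13
v_rel×d = (-2)·(-12) − (-3)·(-4) = 12
since m = R²·13 − 12²:  R² = (144 + 1728) / 13 = 144
R = √144 = 12  ⇒  r_B = 12 − 6 = 6

rB=6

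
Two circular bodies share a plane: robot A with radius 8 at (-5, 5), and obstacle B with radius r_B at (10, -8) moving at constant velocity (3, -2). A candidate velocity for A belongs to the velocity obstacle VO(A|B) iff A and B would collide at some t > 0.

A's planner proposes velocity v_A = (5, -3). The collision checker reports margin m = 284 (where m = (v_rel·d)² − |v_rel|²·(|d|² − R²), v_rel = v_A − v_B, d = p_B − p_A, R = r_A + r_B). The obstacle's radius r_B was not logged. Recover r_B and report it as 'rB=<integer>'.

m = 284
d = (15, -13);  v_rel = (2, -1),  |v_rel|² = 5
v_rel×d = (2)·(-13) − (-1)·(15) = -11
since m = R²·5 − (-11)²:  R² = (121 + 284) / 5 = 81
R = √81 = 9  ⇒  r_B = 9 − 8 = 1

rB=1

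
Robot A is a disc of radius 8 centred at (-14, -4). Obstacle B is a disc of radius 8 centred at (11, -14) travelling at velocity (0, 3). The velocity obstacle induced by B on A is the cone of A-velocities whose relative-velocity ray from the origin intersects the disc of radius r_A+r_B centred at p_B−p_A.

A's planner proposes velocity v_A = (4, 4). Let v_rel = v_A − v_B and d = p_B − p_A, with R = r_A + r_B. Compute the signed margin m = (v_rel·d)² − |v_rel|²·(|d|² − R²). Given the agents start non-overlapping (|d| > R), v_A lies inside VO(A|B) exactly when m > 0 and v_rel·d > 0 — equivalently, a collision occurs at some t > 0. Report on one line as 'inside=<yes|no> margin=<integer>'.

d = (25, -10),  |d|² = 725;  R = 8+8 = 16,  c = 725−16² = 469
v_rel = (4, 1),  |v_rel|² = 17;  v_rel·d = (4)·(25) + (1)·(-10) = 90
17·t² − 180·t + 469 = 0  ⇒  m = 90² − 17·469 = 127
m = 127 > 0,  v_rel·d = 90 > 0  ⇒  inside

inside=yes margin=127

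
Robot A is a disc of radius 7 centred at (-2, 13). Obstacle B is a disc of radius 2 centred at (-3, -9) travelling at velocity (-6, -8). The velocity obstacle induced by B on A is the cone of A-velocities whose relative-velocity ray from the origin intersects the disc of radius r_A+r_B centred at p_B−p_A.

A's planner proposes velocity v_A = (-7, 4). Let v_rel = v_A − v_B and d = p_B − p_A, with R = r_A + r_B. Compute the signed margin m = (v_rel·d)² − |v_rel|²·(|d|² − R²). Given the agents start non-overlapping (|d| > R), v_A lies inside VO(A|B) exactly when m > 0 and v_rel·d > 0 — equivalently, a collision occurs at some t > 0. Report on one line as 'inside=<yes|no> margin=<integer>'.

d = (-1, -22),  |d|² = 485;  R = 7+2 = 9,  c = 485−9² = 404
v_rel = (-1, 12),  |v_rel|² = 145;  v_rel·d = (-1)·(-1) + (12)·(-22) = -263
145·t² + 526·t + 404 = 0  ⇒  m = (-263)² − 145·404 = 10589
m = 10589 > 0,  v_rel·d = -263 < 0  ⇒  outside

inside=no margin=10589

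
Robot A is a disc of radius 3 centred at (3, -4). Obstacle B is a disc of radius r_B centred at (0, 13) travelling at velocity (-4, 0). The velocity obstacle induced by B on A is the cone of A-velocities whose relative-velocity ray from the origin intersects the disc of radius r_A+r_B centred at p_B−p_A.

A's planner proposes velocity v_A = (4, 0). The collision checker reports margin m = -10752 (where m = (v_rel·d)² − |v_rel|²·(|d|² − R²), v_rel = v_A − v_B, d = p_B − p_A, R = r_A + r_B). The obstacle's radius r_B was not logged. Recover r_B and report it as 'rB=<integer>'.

m = -10752
d = (-3, 17);  v_rel = (8, 0),  |v_rel|² = 64
v_rel×d = (8)·(17) − (0)·(-3) = 136
since m = R²·64 − 136²:  R² = (18496 + -10752) / 64 = 121
R = √121 = 11  ⇒  r_B = 11 − 3 = 8

rB=8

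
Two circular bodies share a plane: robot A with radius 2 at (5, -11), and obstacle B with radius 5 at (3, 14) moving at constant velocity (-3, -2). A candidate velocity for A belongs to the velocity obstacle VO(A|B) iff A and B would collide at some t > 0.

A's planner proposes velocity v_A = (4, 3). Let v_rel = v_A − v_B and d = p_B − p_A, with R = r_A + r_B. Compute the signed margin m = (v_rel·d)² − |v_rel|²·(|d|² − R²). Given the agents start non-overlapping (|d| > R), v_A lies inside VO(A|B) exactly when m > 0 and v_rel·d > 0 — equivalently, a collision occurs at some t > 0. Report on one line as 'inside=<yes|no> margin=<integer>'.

d = (-2, 25),  |d|² = 629;  R = 2+5 = 7,  c = 629−7² = 580
v_rel = (7, 5),  |v_rel|² = 74;  v_rel·d = (7)·(-2) + (5)·(25) = 111
74·t² − 222·t + 580 = 0  ⇒  m = 111² − 74·580 = -30599
m = -30599 < 0,  v_rel·d = 111 > 0  ⇒  outside

inside=no margin=-30599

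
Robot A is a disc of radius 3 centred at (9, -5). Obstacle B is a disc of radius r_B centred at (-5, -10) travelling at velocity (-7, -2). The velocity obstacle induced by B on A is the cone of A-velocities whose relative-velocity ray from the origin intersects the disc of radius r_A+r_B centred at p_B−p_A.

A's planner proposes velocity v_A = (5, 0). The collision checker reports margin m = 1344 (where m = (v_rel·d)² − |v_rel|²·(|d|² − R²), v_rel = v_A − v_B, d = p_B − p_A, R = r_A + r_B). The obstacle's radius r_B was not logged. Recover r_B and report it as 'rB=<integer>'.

m = 1344
d = (-14, -5);  v_rel = (12, 2),  |v_rel|² = 148
v_rel×d = (12)·(-5) − (2)·(-14) = -32
since m = R²·148 − (-32)²:  R² = (1024 + 1344) / 148 = 16
R = √16 = 4  ⇒  r_B = 4 − 3 = 1

rB=1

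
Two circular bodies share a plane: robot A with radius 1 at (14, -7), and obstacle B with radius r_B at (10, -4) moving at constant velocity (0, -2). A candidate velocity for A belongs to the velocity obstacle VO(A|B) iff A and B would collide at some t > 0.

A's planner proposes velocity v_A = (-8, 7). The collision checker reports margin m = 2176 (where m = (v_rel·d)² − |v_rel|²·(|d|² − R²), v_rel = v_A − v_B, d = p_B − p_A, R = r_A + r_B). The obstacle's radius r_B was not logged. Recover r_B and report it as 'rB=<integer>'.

m = 2176
d = (-4, 3);  v_rel = (-8, 9),  |v_rel|² = 145
v_rel×d = (-8)·(3) − (9)·(-4) = 12
since m = R²·145 − 12²:  R² = (144 + 2176) / 145 = 16
R = √16 = 4  ⇒  r_B = 4 − 1 = 3

rB=3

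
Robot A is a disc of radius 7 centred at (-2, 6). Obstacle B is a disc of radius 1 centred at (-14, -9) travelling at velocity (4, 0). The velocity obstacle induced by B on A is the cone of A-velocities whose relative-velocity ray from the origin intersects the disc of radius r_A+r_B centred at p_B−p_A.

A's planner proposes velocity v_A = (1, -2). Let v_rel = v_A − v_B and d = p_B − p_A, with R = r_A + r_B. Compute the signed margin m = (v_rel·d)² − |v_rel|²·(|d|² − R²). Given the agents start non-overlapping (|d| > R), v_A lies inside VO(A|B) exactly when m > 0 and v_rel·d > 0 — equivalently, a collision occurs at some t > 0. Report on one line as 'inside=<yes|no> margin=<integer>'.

d = (-12, -15),  |d|² = 369;  R = 7+1 = 8,  c = 369−8² = 305
v_rel = (-3, -2),  |v_rel|² = 13;  v_rel·d = (-3)·(-12) + (-2)·(-15) = 66
13·t² − 132·t + 305 = 0  ⇒  m = 66² − 13·305 = 391
m = 391 > 0,  v_rel·d = 66 > 0  ⇒  inside

inside=yes margin=391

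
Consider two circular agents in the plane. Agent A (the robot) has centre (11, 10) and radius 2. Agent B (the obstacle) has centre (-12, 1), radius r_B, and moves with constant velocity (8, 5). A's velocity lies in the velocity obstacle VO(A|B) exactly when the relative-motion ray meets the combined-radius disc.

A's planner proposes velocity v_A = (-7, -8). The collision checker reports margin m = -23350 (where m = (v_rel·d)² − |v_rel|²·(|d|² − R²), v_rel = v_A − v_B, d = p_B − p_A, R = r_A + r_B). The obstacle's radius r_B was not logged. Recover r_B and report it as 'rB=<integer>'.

m = -23350
d = (-23, -9);  v_rel = (-15, -13),  |v_rel|² = 394
v_rel×d = (-15)·(-9) − (-13)·(-23) = -164
since m = R²·394 − (-164)²:  R² = (26896 + -23350) / 394 = 9
R = √9 = 3  ⇒  r_B = 3 − 2 = 1

rB=1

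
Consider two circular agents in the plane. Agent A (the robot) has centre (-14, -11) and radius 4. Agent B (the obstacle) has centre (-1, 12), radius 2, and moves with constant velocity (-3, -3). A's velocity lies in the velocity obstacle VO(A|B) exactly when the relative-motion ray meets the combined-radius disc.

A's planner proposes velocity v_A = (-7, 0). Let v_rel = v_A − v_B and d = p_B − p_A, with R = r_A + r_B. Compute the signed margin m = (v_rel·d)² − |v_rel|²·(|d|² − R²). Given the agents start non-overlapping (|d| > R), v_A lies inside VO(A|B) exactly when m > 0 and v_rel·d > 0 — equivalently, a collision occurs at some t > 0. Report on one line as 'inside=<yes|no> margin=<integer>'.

d = (13, 23),  |d|² = 698;  R = 4+2 = 6,  c = 698−6² = 662
v_rel = (-4, 3),  |v_rel|² = 25;  v_rel·d = (-4)·(13) + (3)·(23) = 17
25·t² − 34·t + 662 = 0  ⇒  m = 17² − 25·662 = -16261
m = -16261 < 0,  v_rel·d = 17 > 0  ⇒  outside

inside=no margin=-16261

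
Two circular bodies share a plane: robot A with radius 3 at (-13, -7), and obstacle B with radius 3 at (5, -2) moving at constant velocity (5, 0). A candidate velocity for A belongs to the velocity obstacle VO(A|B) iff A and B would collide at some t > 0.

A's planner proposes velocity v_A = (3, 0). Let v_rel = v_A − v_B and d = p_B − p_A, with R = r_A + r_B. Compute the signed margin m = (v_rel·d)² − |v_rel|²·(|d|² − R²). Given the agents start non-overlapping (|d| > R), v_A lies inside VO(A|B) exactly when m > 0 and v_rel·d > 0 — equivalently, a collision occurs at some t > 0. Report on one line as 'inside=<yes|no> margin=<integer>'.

d = (18, 5),  |d|² = 349;  R = 3+3 = 6,  c = 349−6² = 313
v_rel = (-2, 0),  |v_rel|² = 4;  v_rel·d = (-2)·(18) + (0)·(5) = -36
4·t² + 72·t + 313 = 0  ⇒  m = (-36)² − 4·313 = 44
m = 44 > 0,  v_rel·d = -36 < 0  ⇒  outside

inside=no margin=44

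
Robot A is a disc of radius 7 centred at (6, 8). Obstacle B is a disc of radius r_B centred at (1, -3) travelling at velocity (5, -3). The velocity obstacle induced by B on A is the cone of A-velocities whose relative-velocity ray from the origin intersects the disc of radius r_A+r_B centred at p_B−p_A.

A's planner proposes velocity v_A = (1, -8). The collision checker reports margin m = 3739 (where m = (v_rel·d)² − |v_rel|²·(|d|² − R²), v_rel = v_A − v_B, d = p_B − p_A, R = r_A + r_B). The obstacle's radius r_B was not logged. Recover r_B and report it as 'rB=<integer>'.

m = 3739
d = (-5, -11);  v_rel = (-4, -5),  |v_rel|² = 41
v_rel×d = (-4)·(-11) − (-5)·(-5) = 19
since m = R²·41 − 19²:  R² = (361 + 3739) / 41 = 100
R = √100 = 10  ⇒  r_B = 10 − 7 = 3

rB=3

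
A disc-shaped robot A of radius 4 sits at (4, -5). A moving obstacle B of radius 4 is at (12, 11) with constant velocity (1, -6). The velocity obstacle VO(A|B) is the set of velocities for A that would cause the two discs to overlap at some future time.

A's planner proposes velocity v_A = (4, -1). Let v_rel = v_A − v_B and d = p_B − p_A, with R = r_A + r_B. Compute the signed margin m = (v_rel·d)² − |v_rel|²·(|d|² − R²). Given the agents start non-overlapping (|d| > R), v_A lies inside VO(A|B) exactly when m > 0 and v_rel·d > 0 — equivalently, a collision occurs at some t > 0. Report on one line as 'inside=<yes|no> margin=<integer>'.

d = (8, 16),  |d|² = 320;  R = 4+4 = 8,  c = 320−8² = 256
v_rel = (3, 5),  |v_rel|² = 34;  v_rel·d = (3)·(8) + (5)·(16) = 104
34·t² − 208·t + 256 = 0  ⇒  m = 104² − 34·256 = 2112
m = 2112 > 0,  v_rel·d = 104 > 0  ⇒  inside

inside=yes margin=2112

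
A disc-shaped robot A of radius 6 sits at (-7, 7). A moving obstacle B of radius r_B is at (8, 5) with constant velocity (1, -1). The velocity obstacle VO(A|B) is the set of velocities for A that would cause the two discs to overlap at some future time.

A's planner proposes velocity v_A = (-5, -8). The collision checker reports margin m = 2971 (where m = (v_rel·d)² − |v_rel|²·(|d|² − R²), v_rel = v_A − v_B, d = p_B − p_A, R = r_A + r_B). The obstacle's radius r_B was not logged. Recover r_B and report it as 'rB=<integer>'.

m = 2971
d = (15, -2);  v_rel = (-6, -7),  |v_rel|² = 85
v_rel×d = (-6)·(-2) − (-7)·(15) = 117
since m = R²·85 − 117²:  R² = (13689 + 2971) / 85 = 196
R = √196 = 14  ⇒  r_B = 14 − 6 = 8

rB=8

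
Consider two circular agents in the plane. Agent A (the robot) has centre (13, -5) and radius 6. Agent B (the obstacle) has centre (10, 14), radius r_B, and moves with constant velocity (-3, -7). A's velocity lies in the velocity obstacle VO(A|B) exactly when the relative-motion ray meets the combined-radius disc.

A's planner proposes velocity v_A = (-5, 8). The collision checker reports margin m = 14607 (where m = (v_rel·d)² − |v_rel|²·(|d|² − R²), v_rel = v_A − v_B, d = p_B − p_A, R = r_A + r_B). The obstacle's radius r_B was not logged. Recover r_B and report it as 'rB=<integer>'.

m = 14607
d = (-3, 19);  v_rel = (-2, 15),  |v_rel|² = 229
v_rel×d = (-2)·(19) − (15)·(-3) = 7
since m = R²·229 − 7²:  R² = (49 + 14607) / 229 = 64
R = √64 = 8  ⇒  r_B = 8 − 6 = 2

rB=2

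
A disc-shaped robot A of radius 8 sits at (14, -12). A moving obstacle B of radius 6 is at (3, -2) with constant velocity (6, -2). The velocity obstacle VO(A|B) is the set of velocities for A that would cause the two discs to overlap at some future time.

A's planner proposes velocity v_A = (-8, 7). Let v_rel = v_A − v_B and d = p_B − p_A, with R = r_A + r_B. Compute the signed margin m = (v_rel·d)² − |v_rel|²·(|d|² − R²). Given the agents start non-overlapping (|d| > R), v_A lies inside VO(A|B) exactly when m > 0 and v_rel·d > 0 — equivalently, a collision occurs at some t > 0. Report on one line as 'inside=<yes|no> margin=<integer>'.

d = (-11, 10),  |d|² = 221;  R = 8+6 = 14,  c = 221−14² = 25
v_rel = (-14, 9),  |v_rel|² = 277;  v_rel·d = (-14)·(-11) + (9)·(10) = 244
277·t² − 488·t + 25 = 0  ⇒  m = 244² − 277·25 = 52611
m = 52611 > 0,  v_rel·d = 244 > 0  ⇒  inside

inside=yes margin=52611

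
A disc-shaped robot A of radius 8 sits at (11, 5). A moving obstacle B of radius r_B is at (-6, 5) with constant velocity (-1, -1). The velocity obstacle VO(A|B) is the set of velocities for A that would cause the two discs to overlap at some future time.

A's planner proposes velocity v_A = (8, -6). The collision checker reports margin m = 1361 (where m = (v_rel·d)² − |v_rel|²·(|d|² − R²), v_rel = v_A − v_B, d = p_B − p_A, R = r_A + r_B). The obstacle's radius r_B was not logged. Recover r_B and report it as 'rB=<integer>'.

m = 1361
d = (-17, 0);  v_rel = (9, -5),  |v_rel|² = 106
v_rel×d = (9)·(0) − (-5)·(-17) = -85
since m = R²·106 − (-85)²:  R² = (7225 + 1361) / 106 = 81
R = √81 = 9  ⇒  r_B = 9 − 8 = 1

rB=1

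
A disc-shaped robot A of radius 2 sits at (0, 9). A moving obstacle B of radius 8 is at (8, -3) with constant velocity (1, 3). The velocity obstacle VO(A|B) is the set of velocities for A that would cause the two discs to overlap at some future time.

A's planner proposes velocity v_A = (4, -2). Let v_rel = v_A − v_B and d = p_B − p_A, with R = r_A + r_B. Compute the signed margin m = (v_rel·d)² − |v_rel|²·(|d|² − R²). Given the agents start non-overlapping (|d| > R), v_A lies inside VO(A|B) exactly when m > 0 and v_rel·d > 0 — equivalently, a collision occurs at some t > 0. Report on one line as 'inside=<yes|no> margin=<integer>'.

d = (8, -12),  |d|² = 208;  R = 2+8 = 10,  c = 208−10² = 108
v_rel = (3, -5),  |v_rel|² = 34;  v_rel·d = (3)·(8) + (-5)·(-12) = 84
34·t² − 168·t + 108 = 0  ⇒  m = 84² − 34·108 = 3384
m = 3384 > 0,  v_rel·d = 84 > 0  ⇒  inside

inside=yes margin=3384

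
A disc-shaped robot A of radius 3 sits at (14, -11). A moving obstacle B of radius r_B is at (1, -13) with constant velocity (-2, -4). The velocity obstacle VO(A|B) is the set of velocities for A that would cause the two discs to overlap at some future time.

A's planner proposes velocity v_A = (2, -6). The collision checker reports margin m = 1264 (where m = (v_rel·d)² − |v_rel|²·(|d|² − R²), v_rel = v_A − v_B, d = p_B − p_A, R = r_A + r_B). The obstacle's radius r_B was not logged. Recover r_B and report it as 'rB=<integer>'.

m = 1264
d = (-13, -2);  v_rel = (4, -2),  |v_rel|² = 20
v_rel×d = (4)·(-2) − (-2)·(-13) = -34
since m = R²·20 − (-34)²:  R² = (1156 + 1264) / 20 = 121
R = √121 = 11  ⇒  r_B = 11 − 3 = 8

rB=8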